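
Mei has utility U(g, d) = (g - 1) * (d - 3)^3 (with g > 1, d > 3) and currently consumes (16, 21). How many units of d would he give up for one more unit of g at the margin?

MU_g = (d−3)^3, MU_d = 3·(g−1)·(d−3)^2.
MRS = (1/3)·(d−3)/(g−1).
At (16, 21): MRS = 0.4.
The indifference curve has slope −0.4 at this bundle.

MRS = 0.4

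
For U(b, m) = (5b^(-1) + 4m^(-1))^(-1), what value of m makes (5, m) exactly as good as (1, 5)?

m = 5/6

U depends on (b, m) only through S = 5b^(-1) + 4m^(-1), so equal utility means equal S. At (1, 5): S = 5.8.
With b = 5: 5·5^(-1) = 1, so 4m^(-1) = 5.8 − 1 = 4.8, i.e. m^(-1) = 1.2.
Hence m = 1/1.2 = 5/6.
Check: U(5, 5/6) = 0.1724.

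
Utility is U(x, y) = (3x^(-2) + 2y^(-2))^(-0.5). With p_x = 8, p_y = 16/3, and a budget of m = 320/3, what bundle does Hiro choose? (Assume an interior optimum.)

x* = 8, y* = 8

For CES with ρ = -2, MRS = (3/2)·(y/x)^3.
Tangency: set MRS = p_x/p_y = 8/(16/3) = 1.5.
So (y/x)^3 = 1; taking the cube root, y/x = 1, i.e. y = x.
Substitute into the budget 8·x + (16/3)·y = 320/3: (40/3)·x = 320/3, so x* = 8 and y* = 8.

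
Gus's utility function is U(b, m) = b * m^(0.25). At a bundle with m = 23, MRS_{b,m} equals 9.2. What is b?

MU_b = m^(0.25) and MU_m = 0.25·b·m^(-0.75).
MRS = MU_b/MU_m = (4)·m/b.
Substitute m = 23: MRS = 92/b. Setting 92/b = 9.2 gives b = 92/9.2 = 10.

b = 10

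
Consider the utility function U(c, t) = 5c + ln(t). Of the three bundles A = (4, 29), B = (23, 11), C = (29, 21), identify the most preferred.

Bundle C

Evaluate utility at each bundle:
U(A) = 23.367.
U(B) = 117.398.
U(C) = 148.045.
Highest utility is C, so C ≻ B ≻ A.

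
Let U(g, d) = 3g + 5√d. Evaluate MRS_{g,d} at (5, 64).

MU_g = 3, MU_d = 5/(2√d).
MRS = 3 ÷ (5/(2√d)).
At (5, 64): MRS = 9.6.
So at (5, 64) the consumer would give up 9.6 units of d for one more unit of g.

MRS = 9.6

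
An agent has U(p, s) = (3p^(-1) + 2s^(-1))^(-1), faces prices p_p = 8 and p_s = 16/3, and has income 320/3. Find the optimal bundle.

For CES with ρ = -1, MRS = (3/2)·(s/p)^2.
Tangency: set MRS = p_p/p_s = 8/(16/3) = 1.5.
So (s/p)^2 = 1; taking the square root, s/p = 1, i.e. s = p.
Substitute into the budget 8·p + (16/3)·s = 320/3: (40/3)·p = 320/3, so p* = 8 and s* = 8.

p* = 8, s* = 8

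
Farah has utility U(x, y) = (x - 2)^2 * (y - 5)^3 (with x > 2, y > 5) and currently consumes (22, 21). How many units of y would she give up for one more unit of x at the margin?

MU_x = 2·(x−2)·(y−5)^3, MU_y = 3·(x−2)^2·(y−5)^2.
MRS = (2/3)·(y−5)/(x−2).
At (22, 21): MRS = 8/15.
So at (22, 21) the consumer would give up 8/15 units of y for one more unit of x.

MRS = 8/15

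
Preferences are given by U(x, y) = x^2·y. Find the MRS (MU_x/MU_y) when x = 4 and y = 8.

MU_x = 2·x·y and MU_y = x^2.
MRS = MU_x/MU_y = (2/1)·y/x.
At (4, 8): MRS = 4.
So at (4, 8) the consumer would give up 4 units of y for one more unit of x.

MRS = 4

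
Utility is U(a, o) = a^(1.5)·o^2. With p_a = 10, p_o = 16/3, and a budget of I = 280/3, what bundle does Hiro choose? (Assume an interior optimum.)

a* = 4, o* = 10

MU_a = 1.5·√a·o^2 and MU_o = 2·a^(1.5)·o.
MRS = MU_a/MU_o = (0.75)·o/a.
Tangency: set MRS = p_a/p_o = 10/(16/3) = 1.875.
So (0.75)·o/a = 1.875, i.e. o = 2.5·a.
Substitute into the budget 10·a + (16/3)·o = 280/3: (70/3)·a = 280/3, so a* = 4.
Then o* = 2.5·4 = 10.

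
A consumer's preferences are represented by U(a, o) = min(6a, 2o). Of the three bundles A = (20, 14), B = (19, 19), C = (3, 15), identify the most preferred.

Evaluate utility at each bundle:
U(A) = 28.
U(B) = 38.
U(C) = 18.
Highest utility is B, so B ≻ A ≻ C.

Bundle B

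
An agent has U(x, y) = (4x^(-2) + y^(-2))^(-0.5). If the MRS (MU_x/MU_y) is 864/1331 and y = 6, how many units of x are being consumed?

For CES with ρ = -2, MRS = (4/1)·(y/x)^3.
Setting (4/1)·(6/x)^3 = 864/1331 gives (6/x)^3 = 216/1331, so 6/x = 6/11 and x = 11.

x = 11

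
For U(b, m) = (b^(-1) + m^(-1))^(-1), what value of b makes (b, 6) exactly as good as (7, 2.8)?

b = 3

U depends on (b, m) only through S = b^(-1) + m^(-1), so equal utility means equal S. At (7, 2.8): S = 0.5.
With m = 6: 6^(-1) = 1/6, so b^(-1) = 0.5 − 1/6 = 1/3.
Hence b = 1/(1/3) = 3.
Check: U(3, 6) = 2.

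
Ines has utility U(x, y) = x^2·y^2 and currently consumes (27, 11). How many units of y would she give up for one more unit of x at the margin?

MU_x = 2·x·y^2 and MU_y = 2·x^2·y.
MRS = MU_x/MU_y = y/x.
At (27, 11): MRS = 11/27.
That is, one extra unit of x is worth 11/27 units of y at the margin.

MRS = 11/27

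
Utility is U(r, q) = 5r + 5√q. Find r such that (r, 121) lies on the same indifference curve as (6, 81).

r = 4

U(6, 81) = 75.
Set U(r, 121) = 75 and solve.
With q = 121: √121 = 11, so 5r = 75 − 5·11 = 20 and r = 4.
Check: U(4, 121) = 75.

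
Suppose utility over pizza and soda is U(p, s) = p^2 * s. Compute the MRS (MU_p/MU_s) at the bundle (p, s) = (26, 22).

MRS = 22/13

MU_p = 2·p·s and MU_s = p^2.
MRS = MU_p/MU_s = (2/1)·s/p.
At (26, 22): MRS = 22/13.
The indifference curve has slope −22/13 at this bundle.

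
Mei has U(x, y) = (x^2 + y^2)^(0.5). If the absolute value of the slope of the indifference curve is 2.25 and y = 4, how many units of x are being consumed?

x = 9

For CES with ρ = 2, MRS = (y/x)^(-1).
Setting (4/x)^(-1) = 2.25 gives 4/x = 4/9 and x = 9.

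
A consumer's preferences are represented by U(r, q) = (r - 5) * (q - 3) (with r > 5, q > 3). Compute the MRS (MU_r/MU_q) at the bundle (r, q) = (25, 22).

MU_r = (q−3), MU_q = (r−5).
MRS = (q−3)/(r−5).
At (25, 22): MRS = 0.95.
So at (25, 22) the consumer would give up 0.95 units of q for one more unit of r.

MRS = 0.95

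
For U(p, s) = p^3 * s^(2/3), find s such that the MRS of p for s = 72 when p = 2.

s = 32

MU_p = 3·p^2·s^(2/3) and MU_s = 2/3·p^3·s^(-1/3).
MRS = MU_p/MU_s = (4.5)·s/p.
Substitute p = 2: MRS = s/(4/9). Setting s/(4/9) = 72 gives s = 72·(4/9) = 32.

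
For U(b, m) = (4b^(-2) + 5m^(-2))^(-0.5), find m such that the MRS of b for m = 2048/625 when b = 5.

For CES with ρ = -2, MRS = (4/5)·(m/b)^3.
Setting (4/5)·(m/5)^3 = 2048/625 gives (m/5)^3 = 512/125, so m/5 = 1.6 and m = 8.

m = 8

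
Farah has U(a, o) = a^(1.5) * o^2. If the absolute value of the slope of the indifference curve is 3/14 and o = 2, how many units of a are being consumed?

a = 7

MU_a = 1.5·√a·o^2 and MU_o = 2·a^(1.5)·o.
MRS = MU_a/MU_o = (0.75)·o/a.
Substitute o = 2: MRS = 1.5/a. Setting 1.5/a = 3/14 gives a = 1.5/(3/14) = 7.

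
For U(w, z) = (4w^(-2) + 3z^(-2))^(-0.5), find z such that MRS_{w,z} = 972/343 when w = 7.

z = 9

For CES with ρ = -2, MRS = (4/3)·(z/w)^3.
Setting (4/3)·(z/7)^3 = 972/343 gives (z/7)^3 = 729/343, so z/7 = 9/7 and z = 9.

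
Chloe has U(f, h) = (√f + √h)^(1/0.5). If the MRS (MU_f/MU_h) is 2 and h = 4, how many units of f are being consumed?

For CES with ρ = 0.5, MRS = √(h/f).
Setting √(4/f) = 2 gives 4/f = 4 and f = 1.

f = 1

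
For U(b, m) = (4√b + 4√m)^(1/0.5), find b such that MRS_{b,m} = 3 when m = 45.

For CES with ρ = 0.5, MRS = √(m/b).
Setting √(45/b) = 3 gives 45/b = 9 and b = 5.

b = 5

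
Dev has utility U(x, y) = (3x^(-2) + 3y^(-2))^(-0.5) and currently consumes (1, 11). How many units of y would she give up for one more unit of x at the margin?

For CES with ρ = -2, MRS = (y/x)^3.
At (1, 11): MRS = 1331.
So at (1, 11) the consumer would give up 1331 units of y for one more unit of x.

MRS = 1331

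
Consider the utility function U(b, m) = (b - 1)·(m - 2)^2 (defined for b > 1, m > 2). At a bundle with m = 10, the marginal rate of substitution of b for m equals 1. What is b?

MU_b = (m−2)^2, MU_m = 2·(b−1)·(m−2).
MRS = (1/2)·(m−2)/(b−1).
Substitute m = 10: MRS = 4/(b − 1). Setting this equal to 1 gives b − 1 = 4/1 = 4, so b = 5.

b = 5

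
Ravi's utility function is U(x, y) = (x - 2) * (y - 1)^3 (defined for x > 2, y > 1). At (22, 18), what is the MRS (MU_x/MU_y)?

MU_x = (y−1)^3, MU_y = 3·(x−2)·(y−1)^2.
MRS = (1/3)·(y−1)/(x−2).
At (22, 18): MRS = 17/60.
That is, one extra unit of x is worth 17/60 units of y at the margin.

MRS = 17/60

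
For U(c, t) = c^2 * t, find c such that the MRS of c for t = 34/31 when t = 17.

MU_c = 2·c·t and MU_t = c^2.
MRS = MU_c/MU_t = (2/1)·t/c.
Substitute t = 17: MRS = 34/c. Setting 34/c = 34/31 gives c = 34/(34/31) = 31.

c = 31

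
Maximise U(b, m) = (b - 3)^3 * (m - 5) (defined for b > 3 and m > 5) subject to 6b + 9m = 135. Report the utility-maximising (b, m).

b* = 12, m* = 7

MU_b = 3·(b−3)^2·(m−5), MU_m = (b−3)^3.
MRS = (3/1)·(m−5)/(b−3).
Tangency: set MRS = p_b/p_m = 6/9 = 2/3.
So (3/1)·(m − 5)/(b − 3) = 2/3, i.e. (m − 5) = (2/9)·(b − 3).
Rewrite the budget in excess-of-subsistence terms: 6·(b − 3) + 9·(m − 5) = 135 − 6·3 − 9·5 = 72.
Substituting, 8·(b − 3) = 72, so b − 3 = 9 and b* = 12.
Then m − 5 = (2/9)·9 = 2, so m* = 7.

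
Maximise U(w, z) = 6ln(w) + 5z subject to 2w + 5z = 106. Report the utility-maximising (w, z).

w* = 3, z* = 20

MU_w = 6/w, MU_z = 5.
MRS = 6/w ÷ 5.
Tangency: set MRS = p_w/p_z = 2/5 = 0.4.
MRS depends only on w: 1.2/w = 0.4 ⇒ w* = 1.2/0.4 = 3.
From the budget, 5·z = 106 − 2·3 = 100, so z* = 20.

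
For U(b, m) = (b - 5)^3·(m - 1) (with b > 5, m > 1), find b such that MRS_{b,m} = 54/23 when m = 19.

MU_b = 3·(b−5)^2·(m−1), MU_m = (b−5)^3.
MRS = (3/1)·(m−1)/(b−5).
Substitute m = 19: MRS = 54/(b − 5). Setting this equal to 54/23 gives b − 5 = 54/(54/23) = 23, so b = 28.

b = 28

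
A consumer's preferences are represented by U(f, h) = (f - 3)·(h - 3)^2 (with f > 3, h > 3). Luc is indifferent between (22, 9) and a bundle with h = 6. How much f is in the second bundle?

U(22, 9) = 684.
Set U(f, 6) = 684 and solve.
With h = 6: (6 − 3)^2 = 9, so (f − 3) = 684/9 = 76.
So f = 3 + 76 = 79.
Check: U(79, 6) = 684.

f = 79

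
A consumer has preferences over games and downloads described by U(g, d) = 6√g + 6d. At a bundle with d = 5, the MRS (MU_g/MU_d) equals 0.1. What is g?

MU_g = 6/(2√g), MU_d = 6.
MRS = 6/(2√g) ÷ 6.
MRS depends only on g: 0.5/√g = 0.1 ⇒ √g = 0.5/0.1 = 5 ⇒ g = 25.

g = 25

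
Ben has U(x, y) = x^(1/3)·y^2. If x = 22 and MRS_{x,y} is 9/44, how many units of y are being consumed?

MU_x = 1/3·x^(-2/3)·y^2 and MU_y = 2·x^(1/3)·y.
MRS = MU_x/MU_y = (1/6)·y/x.
Substitute x = 22: MRS = y/132. Setting y/132 = 9/44 gives y = (9/44)·132 = 27.

y = 27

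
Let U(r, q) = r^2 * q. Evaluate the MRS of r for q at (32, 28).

MRS = 1.75

MU_r = 2·r·q and MU_q = r^2.
MRS = MU_r/MU_q = (2/1)·q/r.
At (32, 28): MRS = 1.75.
So at (32, 28) the consumer would give up 1.75 units of q for one more unit of r.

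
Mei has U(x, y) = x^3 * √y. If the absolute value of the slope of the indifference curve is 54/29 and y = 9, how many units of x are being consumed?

x = 29

MU_x = 3·x^2·√y and MU_y = 0.5·x^3·y^(-0.5).
MRS = MU_x/MU_y = (6)·y/x.
Substitute y = 9: MRS = 54/x. Setting 54/x = 54/29 gives x = 54/(54/29) = 29.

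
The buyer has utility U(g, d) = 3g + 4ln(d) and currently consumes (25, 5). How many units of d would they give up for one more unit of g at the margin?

MU_g = 3, MU_d = 4/d.
MRS = 3 ÷ (4/d).
At (25, 5): MRS = 3.75.
That is, one extra unit of g is worth 3.75 units of d at the margin.

MRS = 3.75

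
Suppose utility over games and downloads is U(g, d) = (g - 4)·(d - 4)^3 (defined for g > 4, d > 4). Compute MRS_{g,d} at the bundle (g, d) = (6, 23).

MRS = 19/6

MU_g = (d−4)^3, MU_d = 3·(g−4)·(d−4)^2.
MRS = (1/3)·(d−4)/(g−4).
At (6, 23): MRS = 19/6.
So at (6, 23) the consumer would give up 19/6 units of d for one more unit of g.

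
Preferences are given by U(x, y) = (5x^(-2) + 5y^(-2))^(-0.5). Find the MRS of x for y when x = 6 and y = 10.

MRS = 125/27

For CES with ρ = -2, MRS = (y/x)^3.
At (6, 10): MRS = 125/27.
The indifference curve has slope −125/27 at this bundle.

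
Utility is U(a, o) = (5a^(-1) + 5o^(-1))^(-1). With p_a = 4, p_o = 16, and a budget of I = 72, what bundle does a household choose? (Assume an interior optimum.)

a* = 6, o* = 3

For CES with ρ = -1, MRS = (o/a)^2.
Tangency: set MRS = p_a/p_o = 4/16 = 0.25.
So (o/a)^2 = 0.25; taking the square root, o/a = 0.5, i.e. o = 0.5·a.
Substitute into the budget 4·a + 16·o = 72: 12·a = 72, so a* = 6 and o* = 0.5·6 = 3.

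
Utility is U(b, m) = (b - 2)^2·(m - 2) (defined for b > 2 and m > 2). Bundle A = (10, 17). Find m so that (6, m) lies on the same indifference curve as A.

U(10, 17) = 960.
Set U(6, m) = 960 and solve.
With b = 6: (6 − 2)^2 = 16, so (m − 2) = 960/16 = 60.
So m = 2 + 60 = 62.
Check: U(6, 62) = 960.

m = 62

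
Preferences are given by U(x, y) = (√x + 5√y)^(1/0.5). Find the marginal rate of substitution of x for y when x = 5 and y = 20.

MRS = 0.4

For CES with ρ = 0.5, MRS = (1/5)·√(y/x).
At (5, 20): MRS = 0.4.
That is, one extra unit of x is worth 0.4 units of y at the margin.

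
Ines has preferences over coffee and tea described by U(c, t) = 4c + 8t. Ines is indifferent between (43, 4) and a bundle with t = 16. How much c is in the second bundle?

c = 19

U(43, 4) = 204.
Set U(c, 16) = 204 and solve.
4c + 8·16 = 204 ⇒ 4c = 76 ⇒ c = 19.
Check: U(19, 16) = 204.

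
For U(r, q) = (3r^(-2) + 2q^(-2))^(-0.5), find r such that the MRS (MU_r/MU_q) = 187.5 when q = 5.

r = 1

For CES with ρ = -2, MRS = (3/2)·(q/r)^3.
Setting (3/2)·(5/r)^3 = 187.5 gives (5/r)^3 = 125, so 5/r = 5 and r = 1.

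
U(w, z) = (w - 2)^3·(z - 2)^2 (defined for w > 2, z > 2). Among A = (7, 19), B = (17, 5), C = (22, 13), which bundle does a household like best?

Bundle C

Evaluate utility at each bundle:
U(A) = 36125.
U(B) = 30375.
U(C) = 968000.
Highest utility is C, so C ≻ A ≻ B.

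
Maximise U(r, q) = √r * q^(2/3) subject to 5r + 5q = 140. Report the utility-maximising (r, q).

MU_r = 0.5·r^(-0.5)·q^(2/3) and MU_q = 2/3·√r·q^(-1/3).
MRS = MU_r/MU_q = (0.75)·q/r.
Tangency: set MRS = p_r/p_q = 5/5 = 1.
So (0.75)·q/r = 1, i.e. q = (4/3)·r.
Substitute into the budget 5·r + 5·q = 140: (35/3)·r = 140, so r* = 12.
Then q* = (4/3)·12 = 16.

r* = 12, q* = 16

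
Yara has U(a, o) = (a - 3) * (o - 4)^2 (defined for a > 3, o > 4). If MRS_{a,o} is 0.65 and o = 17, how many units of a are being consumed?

MU_a = (o−4)^2, MU_o = 2·(a−3)·(o−4).
MRS = (1/2)·(o−4)/(a−3).
Substitute o = 17: MRS = 6.5/(a − 3). Setting this equal to 0.65 gives a − 3 = 6.5/0.65 = 10, so a = 13.

a = 13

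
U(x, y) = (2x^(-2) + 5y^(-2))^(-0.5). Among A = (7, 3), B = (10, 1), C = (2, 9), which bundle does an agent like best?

Evaluate utility at each bundle:
U(A) = 1.295.
U(B) = 0.446.
U(C) = 1.334.
Highest utility is C, so C ≻ A ≻ B.

Bundle C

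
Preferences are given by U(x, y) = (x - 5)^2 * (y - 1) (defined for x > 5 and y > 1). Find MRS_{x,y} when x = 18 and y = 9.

MRS = 16/13

MU_x = 2·(x−5)·(y−1), MU_y = (x−5)^2.
MRS = (2/1)·(y−1)/(x−5).
At (18, 9): MRS = 16/13.
That is, one extra unit of x is worth 16/13 units of y at the margin.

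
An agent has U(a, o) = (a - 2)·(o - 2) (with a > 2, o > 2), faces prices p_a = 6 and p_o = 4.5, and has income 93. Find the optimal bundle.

MU_a = (o−2), MU_o = (a−2).
MRS = (o−2)/(a−2).
Tangency: set MRS = p_a/p_o = 6/4.5 = 4/3.
So (o − 2)/(a − 2) = 4/3, i.e. (o − 2) = (4/3)·(a − 2).
Rewrite the budget in excess-of-subsistence terms: 6·(a − 2) + 4.5·(o − 2) = 93 − 6·2 − 4.5·2 = 72.
Substituting, 12·(a − 2) = 72, so a − 2 = 6 and a* = 8.
Then o − 2 = (4/3)·6 = 8, so o* = 10.

a* = 8, o* = 10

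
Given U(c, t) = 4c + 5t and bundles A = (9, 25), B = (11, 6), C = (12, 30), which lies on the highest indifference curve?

Bundle C

Evaluate utility at each bundle:
U(A) = 161.
U(B) = 74.
U(C) = 198.
Highest utility is C, so C ≻ A ≻ B.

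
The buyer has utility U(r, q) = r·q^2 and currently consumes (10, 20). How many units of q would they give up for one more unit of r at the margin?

MU_r = q^2 and MU_q = 2·r·q.
MRS = MU_r/MU_q = (1/2)·q/r.
At (10, 20): MRS = 1.
That is, one extra unit of r is worth 1 units of q at the margin.

MRS = 1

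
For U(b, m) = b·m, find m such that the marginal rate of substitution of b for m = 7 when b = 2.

MU_b = m and MU_m = b.
MRS = MU_b/MU_m = m/b.
Substitute b = 2: MRS = m/2. Setting m/2 = 7 gives m = 7·2 = 14.

m = 14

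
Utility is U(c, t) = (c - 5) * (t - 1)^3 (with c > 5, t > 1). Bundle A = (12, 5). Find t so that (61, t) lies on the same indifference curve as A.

t = 3

U(12, 5) = 448.
Set U(61, t) = 448 and solve.
With c = 61: (61 − 5) = 56, so (t − 1)^3 = 448/56 = 8.
Taking the cube root (with t > 1): t − 1 = 2, so t = 3.
Check: U(61, 3) = 448.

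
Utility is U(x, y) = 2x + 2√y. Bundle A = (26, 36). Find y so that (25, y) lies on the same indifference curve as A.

U(26, 36) = 64.
Set U(25, y) = 64 and solve.
With x = 25: 2√y = 64 − 2·25 = 14, so √y = 7 and y = 49.
Check: U(25, 49) = 64.

y = 49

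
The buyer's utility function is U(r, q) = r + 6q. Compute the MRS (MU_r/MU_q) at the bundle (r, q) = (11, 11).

MRS = 1/6

MU_r = 1, MU_q = 6, so MRS = 1/6 at every bundle.
At (11, 11): MRS = 1/6.
That is, one extra unit of r is worth 1/6 units of q at the margin.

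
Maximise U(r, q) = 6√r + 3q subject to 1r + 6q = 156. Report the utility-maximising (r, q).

MU_r = 6/(2√r), MU_q = 3.
MRS = 6/(2√r) ÷ 3.
Tangency: set MRS = p_r/p_q = 1/6.
MRS depends only on r: 1/√r = 1/6 ⇒ √r = 1/(1/6) = 6 ⇒ r* = 36.
From the budget, 6·q = 156 − 1·36 = 120, so q* = 20.

r* = 36, q* = 20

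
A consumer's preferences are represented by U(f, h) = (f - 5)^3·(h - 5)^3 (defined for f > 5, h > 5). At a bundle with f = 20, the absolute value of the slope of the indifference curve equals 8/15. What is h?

MU_f = 3·(f−5)^2·(h−5)^3, MU_h = 3·(f−5)^3·(h−5)^2.
MRS = (h−5)/(f−5).
Substitute f = 20: MRS = (h − 5)/15. Setting this equal to 8/15 gives h − 5 = (8/15)·15 = 8, so h = 13.

h = 13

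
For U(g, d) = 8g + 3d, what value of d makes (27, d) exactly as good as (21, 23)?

d = 7

U(21, 23) = 237.
Set U(27, d) = 237 and solve.
8·27 + 3d = 237 ⇒ 3d = 21 ⇒ d = 7.
Check: U(27, 7) = 237.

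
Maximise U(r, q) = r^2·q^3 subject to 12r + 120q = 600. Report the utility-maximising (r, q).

r* = 20, q* = 3

MU_r = 2·r·q^3 and MU_q = 3·r^2·q^2.
MRS = MU_r/MU_q = (2/3)·q/r.
Tangency: set MRS = p_r/p_q = 12/120 = 0.1.
So (2/3)·q/r = 0.1, i.e. q = 0.15·r.
Substitute into the budget 12·r + 120·q = 600: 30·r = 600, so r* = 20.
Then q* = 0.15·20 = 3.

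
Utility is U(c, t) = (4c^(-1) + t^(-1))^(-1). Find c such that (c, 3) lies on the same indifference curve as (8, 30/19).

U depends on (c, t) only through S = 4c^(-1) + t^(-1), so equal utility means equal S. At (8, 30/19): S = 17/15.
With t = 3: 3^(-1) = 1/3, so 4c^(-1) = 17/15 − 1/3 = 0.8, i.e. c^(-1) = 0.2.
Hence c = 1/0.2 = 5.
Check: U(5, 3) = 0.8824.

c = 5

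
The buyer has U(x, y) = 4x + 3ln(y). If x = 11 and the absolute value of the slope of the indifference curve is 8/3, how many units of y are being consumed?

MU_x = 4, MU_y = 3/y.
MRS = 4 ÷ (3/y).
MRS depends only on y: (4/3)·y = 8/3 ⇒ y = (8/3)/(4/3) = 2.

y = 2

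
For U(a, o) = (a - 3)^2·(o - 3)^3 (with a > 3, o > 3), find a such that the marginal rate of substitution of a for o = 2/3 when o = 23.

a = 23

MU_a = 2·(a−3)·(o−3)^3, MU_o = 3·(a−3)^2·(o−3)^2.
MRS = (2/3)·(o−3)/(a−3).
Substitute o = 23: MRS = (40/3)/(a − 3). Setting this equal to 2/3 gives a − 3 = (40/3)/(2/3) = 20, so a = 23.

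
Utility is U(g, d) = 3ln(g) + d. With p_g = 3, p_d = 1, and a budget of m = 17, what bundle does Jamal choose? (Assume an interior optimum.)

MU_g = 3/g, MU_d = 1.
MRS = 3/g ÷ 1.
Tangency: set MRS = p_g/p_d = 3/1 = 3.
MRS depends only on g: 3/g = 3 ⇒ g* = 3/3 = 1.
From the budget, 1·d = 17 − 3·1 = 14, so d* = 14.

g* = 1, d* = 14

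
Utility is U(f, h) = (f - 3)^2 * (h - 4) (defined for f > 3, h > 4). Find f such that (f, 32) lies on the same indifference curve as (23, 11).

f = 13

U(23, 11) = 2800.
Set U(f, 32) = 2800 and solve.
With h = 32: (32 − 4) = 28, so (f − 3)^2 = 2800/28 = 100.
Taking the square root (with f > 3): f − 3 = 10, so f = 13.
Check: U(13, 32) = 2800.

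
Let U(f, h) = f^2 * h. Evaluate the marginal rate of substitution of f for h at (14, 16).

MRS = 16/7

MU_f = 2·f·h and MU_h = f^2.
MRS = MU_f/MU_h = (2/1)·h/f.
At (14, 16): MRS = 16/7.
So at (14, 16) the consumer would give up 16/7 units of h for one more unit of f.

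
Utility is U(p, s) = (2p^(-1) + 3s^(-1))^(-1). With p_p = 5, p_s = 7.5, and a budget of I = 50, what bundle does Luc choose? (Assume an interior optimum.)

For CES with ρ = -1, MRS = (2/3)·(s/p)^2.
Tangency: set MRS = p_p/p_s = 5/7.5 = 2/3.
So (s/p)^2 = 1; taking the square root, s/p = 1, i.e. s = p.
Substitute into the budget 5·p + 7.5·s = 50: 12.5·p = 50, so p* = 4 and s* = 4.

p* = 4, s* = 4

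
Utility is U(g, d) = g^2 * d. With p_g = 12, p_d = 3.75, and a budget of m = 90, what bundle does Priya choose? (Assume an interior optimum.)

MU_g = 2·g·d and MU_d = g^2.
MRS = MU_g/MU_d = (2/1)·d/g.
Tangency: set MRS = p_g/p_d = 12/3.75 = 3.2.
So (2/1)·d/g = 3.2, i.e. d = 1.6·g.
Substitute into the budget 12·g + 3.75·d = 90: 18·g = 90, so g* = 5.
Then d* = 1.6·5 = 8.

g* = 5, d* = 8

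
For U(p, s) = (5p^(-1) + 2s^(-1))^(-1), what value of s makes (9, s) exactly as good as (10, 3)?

s = 36/11

U depends on (p, s) only through S = 5p^(-1) + 2s^(-1), so equal utility means equal S. At (10, 3): S = 7/6.
With p = 9: 5·9^(-1) = 5/9, so 2s^(-1) = 7/6 − 5/9 = 11/18, i.e. s^(-1) = 11/36.
Hence s = 1/(11/36) = 36/11.
Check: U(9, 36/11) = 0.8571.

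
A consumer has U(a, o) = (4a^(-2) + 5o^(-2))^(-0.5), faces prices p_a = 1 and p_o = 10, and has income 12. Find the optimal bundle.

a* = 2, o* = 1

For CES with ρ = -2, MRS = (4/5)·(o/a)^3.
Tangency: set MRS = p_a/p_o = 1/10 = 0.1.
So (o/a)^3 = 0.125; taking the cube root, o/a = 0.5, i.e. o = 0.5·a.
Substitute into the budget 1·a + 10·o = 12: 6·a = 12, so a* = 2 and o* = 0.5·2 = 1.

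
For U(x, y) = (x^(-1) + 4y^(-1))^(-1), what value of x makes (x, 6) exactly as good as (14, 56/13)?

U depends on (x, y) only through S = x^(-1) + 4y^(-1), so equal utility means equal S. At (14, 56/13): S = 1.
With y = 6: 4·6^(-1) = 2/3, so x^(-1) = 1 − 2/3 = 1/3.
Hence x = 1/(1/3) = 3.
Check: U(3, 6) = 1.

x = 3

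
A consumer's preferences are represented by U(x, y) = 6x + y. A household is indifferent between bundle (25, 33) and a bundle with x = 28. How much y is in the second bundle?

y = 15

U(25, 33) = 183.
Set U(28, y) = 183 and solve.
6·28 + y = 183 ⇒ y = 15 ⇒ y = 15.
Check: U(28, 15) = 183.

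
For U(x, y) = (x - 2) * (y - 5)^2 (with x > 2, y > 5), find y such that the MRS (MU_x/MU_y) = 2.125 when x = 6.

MU_x = (y−5)^2, MU_y = 2·(x−2)·(y−5).
MRS = (1/2)·(y−5)/(x−2).
Substitute x = 6: MRS = (y − 5)/8. Setting this equal to 2.125 gives y − 5 = 2.125·8 = 17, so y = 22.

y = 22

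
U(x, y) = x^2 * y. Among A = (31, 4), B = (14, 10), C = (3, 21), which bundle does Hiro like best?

Evaluate utility at each bundle:
U(A) = 3844.
U(B) = 1960.
U(C) = 189.
Highest utility is A, so A ≻ B ≻ C.

Bundle A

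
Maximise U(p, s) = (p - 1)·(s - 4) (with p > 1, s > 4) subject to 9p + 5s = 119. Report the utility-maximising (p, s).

p* = 6, s* = 13

MU_p = (s−4), MU_s = (p−1).
MRS = (s−4)/(p−1).
Tangency: set MRS = p_p/p_s = 9/5 = 1.8.
So (s − 4)/(p − 1) = 1.8, i.e. (s − 4) = 1.8·(p − 1).
Rewrite the budget in excess-of-subsistence terms: 9·(p − 1) + 5·(s − 4) = 119 − 9·1 − 5·4 = 90.
Substituting, 18·(p − 1) = 90, so p − 1 = 5 and p* = 6.
Then s − 4 = 1.8·5 = 9, so s* = 13.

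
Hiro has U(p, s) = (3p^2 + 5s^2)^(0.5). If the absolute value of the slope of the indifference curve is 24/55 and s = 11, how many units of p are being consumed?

p = 8

For CES with ρ = 2, MRS = (3/5)·(s/p)^(-1).
Setting (3/5)·(11/p)^(-1) = 24/55 gives (11/p)^(-1) = 8/11, so 11/p = 1.375 and p = 8.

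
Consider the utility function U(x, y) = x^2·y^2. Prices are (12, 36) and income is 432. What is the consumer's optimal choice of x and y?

x* = 18, y* = 6

MU_x = 2·x·y^2 and MU_y = 2·x^2·y.
MRS = MU_x/MU_y = y/x.
Tangency: set MRS = p_x/p_y = 12/36 = 1/3.
So y/x = 1/3, i.e. y = (1/3)·x.
Substitute into the budget 12·x + 36·y = 432: 24·x = 432, so x* = 18.
Then y* = (1/3)·18 = 6.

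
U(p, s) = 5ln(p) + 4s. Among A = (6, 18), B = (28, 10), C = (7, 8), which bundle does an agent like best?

Evaluate utility at each bundle:
U(A) = 80.959.
U(B) = 56.661.
U(C) = 41.730.
Highest utility is A, so A ≻ B ≻ C.

Bundle A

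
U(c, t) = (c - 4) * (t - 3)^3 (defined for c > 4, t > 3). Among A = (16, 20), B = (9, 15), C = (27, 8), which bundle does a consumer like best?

Evaluate utility at each bundle:
U(A) = 58956.
U(B) = 8640.
U(C) = 2875.
Highest utility is A, so A ≻ B ≻ C.

Bundle A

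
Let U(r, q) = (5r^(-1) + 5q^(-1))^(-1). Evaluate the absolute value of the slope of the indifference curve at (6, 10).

MRS = 25/9

For CES with ρ = -1, MRS = (q/r)^2.
At (6, 10): MRS = 25/9.
The indifference curve has slope −25/9 at this bundle.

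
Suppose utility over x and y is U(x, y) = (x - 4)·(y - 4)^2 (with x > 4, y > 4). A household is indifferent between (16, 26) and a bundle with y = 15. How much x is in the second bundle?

x = 52

U(16, 26) = 5808.
Set U(x, 15) = 5808 and solve.
With y = 15: (15 − 4)^2 = 121, so (x − 4) = 5808/121 = 48.
So x = 4 + 48 = 52.
Check: U(52, 15) = 5808.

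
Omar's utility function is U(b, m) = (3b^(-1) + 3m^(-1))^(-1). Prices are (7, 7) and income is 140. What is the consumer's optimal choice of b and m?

For CES with ρ = -1, MRS = (m/b)^2.
Tangency: set MRS = p_b/p_m = 7/7 = 1.
So (m/b)^2 = 1; taking the square root, m/b = 1, i.e. m = b.
Substitute into the budget 7·b + 7·m = 140: 14·b = 140, so b* = 10 and m* = 10.

b* = 10, m* = 10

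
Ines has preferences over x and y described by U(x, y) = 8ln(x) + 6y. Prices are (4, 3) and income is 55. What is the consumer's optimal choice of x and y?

MU_x = 8/x, MU_y = 6.
MRS = 8/x ÷ 6.
Tangency: set MRS = p_x/p_y = 4/3.
MRS depends only on x: (4/3)/x = 4/3 ⇒ x* = (4/3)/(4/3) = 1.
From the budget, 3·y = 55 − 4·1 = 51, so y* = 17.

x* = 1, y* = 17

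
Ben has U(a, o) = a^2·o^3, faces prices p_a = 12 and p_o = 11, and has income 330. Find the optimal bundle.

MU_a = 2·a·o^3 and MU_o = 3·a^2·o^2.
MRS = MU_a/MU_o = (2/3)·o/a.
Tangency: set MRS = p_a/p_o = 12/11.
So (2/3)·o/a = 12/11, i.e. o = (18/11)·a.
Substitute into the budget 12·a + 11·o = 330: 30·a = 330, so a* = 11.
Then o* = (18/11)·11 = 18.

a* = 11, o* = 18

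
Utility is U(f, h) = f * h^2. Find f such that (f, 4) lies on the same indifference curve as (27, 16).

U(27, 16) = 6912.
Set U(f, 4) = 6912 and solve.
With h = 4: 4^2 = 16, so f = 6912/16 = 432.
Check: U(432, 4) = 6912.

f = 432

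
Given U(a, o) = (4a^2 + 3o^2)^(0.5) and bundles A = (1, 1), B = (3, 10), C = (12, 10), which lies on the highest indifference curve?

Evaluate utility at each bundle:
U(A) = 2.646.
U(B) = 18.330.
U(C) = 29.597.
Highest utility is C, so C ≻ B ≻ A.

Bundle C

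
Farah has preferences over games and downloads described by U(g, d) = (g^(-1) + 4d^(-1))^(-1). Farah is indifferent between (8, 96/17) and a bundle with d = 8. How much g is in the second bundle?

U depends on (g, d) only through S = g^(-1) + 4d^(-1), so equal utility means equal S. At (8, 96/17): S = 5/6.
With d = 8: 4·8^(-1) = 0.5, so g^(-1) = 5/6 − 0.5 = 1/3.
Hence g = 1/(1/3) = 3.
Check: U(3, 8) = 1.2.

g = 3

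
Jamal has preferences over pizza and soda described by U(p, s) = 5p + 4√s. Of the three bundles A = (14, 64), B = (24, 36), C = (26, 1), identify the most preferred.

Bundle B

Evaluate utility at each bundle:
U(A) = 102.000.
U(B) = 144.000.
U(C) = 134.000.
Highest utility is B, so B ≻ C ≻ A.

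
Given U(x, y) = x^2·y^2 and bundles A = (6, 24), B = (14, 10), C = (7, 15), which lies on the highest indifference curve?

Evaluate utility at each bundle:
U(A) = 20736.
U(B) = 19600.
U(C) = 11025.
Highest utility is A, so A ≻ B ≻ C.

Bundle A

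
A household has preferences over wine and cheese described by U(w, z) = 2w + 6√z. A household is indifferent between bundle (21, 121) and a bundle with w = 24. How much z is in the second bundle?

U(21, 121) = 108.
Set U(24, z) = 108 and solve.
With w = 24: 6√z = 108 − 2·24 = 60, so √z = 10 and z = 100.
Check: U(24, 100) = 108.

z = 100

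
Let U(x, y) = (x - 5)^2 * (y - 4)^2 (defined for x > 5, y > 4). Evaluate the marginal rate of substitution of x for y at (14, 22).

MU_x = 2·(x−5)·(y−4)^2, MU_y = 2·(x−5)^2·(y−4).
MRS = (y−4)/(x−5).
At (14, 22): MRS = 2.
So at (14, 22) the consumer would give up 2 units of y for one more unit of x.

MRS = 2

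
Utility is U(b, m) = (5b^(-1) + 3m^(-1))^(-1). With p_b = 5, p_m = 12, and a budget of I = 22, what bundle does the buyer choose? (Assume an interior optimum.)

For CES with ρ = -1, MRS = (5/3)·(m/b)^2.
Tangency: set MRS = p_b/p_m = 5/12.
So (m/b)^2 = 0.25; taking the square root, m/b = 0.5, i.e. m = 0.5·b.
Substitute into the budget 5·b + 12·m = 22: 11·b = 22, so b* = 2 and m* = 0.5·2 = 1.

b* = 2, m* = 1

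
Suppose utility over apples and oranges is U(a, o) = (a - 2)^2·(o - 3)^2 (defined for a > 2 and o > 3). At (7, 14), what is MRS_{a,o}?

MU_a = 2·(a−2)·(o−3)^2, MU_o = 2·(a−2)^2·(o−3).
MRS = (o−3)/(a−2).
At (7, 14): MRS = 2.2.
That is, one extra unit of a is worth 2.2 units of o at the margin.

MRS = 2.2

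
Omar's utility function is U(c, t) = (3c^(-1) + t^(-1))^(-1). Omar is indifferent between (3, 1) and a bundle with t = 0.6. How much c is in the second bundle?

U depends on (c, t) only through S = 3c^(-1) + t^(-1), so equal utility means equal S. At (3, 1): S = 2.
With t = 0.6: 0.6^(-1) = 5/3, so 3c^(-1) = 2 − 5/3 = 1/3, i.e. c^(-1) = 1/9.
Hence c = 1/(1/9) = 9.
Check: U(9, 0.6) = 0.5.

c = 9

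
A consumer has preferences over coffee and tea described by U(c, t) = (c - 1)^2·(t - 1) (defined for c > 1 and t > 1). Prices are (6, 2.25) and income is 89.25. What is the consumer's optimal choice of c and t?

c* = 10, t* = 13

MU_c = 2·(c−1)·(t−1), MU_t = (c−1)^2.
MRS = (2/1)·(t−1)/(c−1).
Tangency: set MRS = p_c/p_t = 6/2.25 = 8/3.
So (2/1)·(t − 1)/(c − 1) = 8/3, i.e. (t − 1) = (4/3)·(c − 1).
Rewrite the budget in excess-of-subsistence terms: 6·(c − 1) + 2.25·(t − 1) = 89.25 − 6·1 − 2.25·1 = 81.
Substituting, 9·(c − 1) = 81, so c − 1 = 9 and c* = 10.
Then t − 1 = (4/3)·9 = 12, so t* = 13.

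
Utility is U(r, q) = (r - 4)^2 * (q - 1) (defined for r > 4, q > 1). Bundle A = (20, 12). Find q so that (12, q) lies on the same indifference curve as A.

U(20, 12) = 2816.
Set U(12, q) = 2816 and solve.
With r = 12: (12 − 4)^2 = 64, so (q − 1) = 2816/64 = 44.
So q = 1 + 44 = 45.
Check: U(12, 45) = 2816.

q = 45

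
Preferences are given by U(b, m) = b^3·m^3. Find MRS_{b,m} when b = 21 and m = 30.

MRS = 10/7

MU_b = 3·b^2·m^3 and MU_m = 3·b^3·m^2.
MRS = MU_b/MU_m = m/b.
At (21, 30): MRS = 10/7.
So at (21, 30) the consumer would give up 10/7 units of m for one more unit of b.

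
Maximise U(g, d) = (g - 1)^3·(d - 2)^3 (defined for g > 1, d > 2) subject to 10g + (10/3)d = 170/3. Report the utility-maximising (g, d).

MU_g = 3·(g−1)^2·(d−2)^3, MU_d = 3·(g−1)^3·(d−2)^2.
MRS = (d−2)/(g−1).
Tangency: set MRS = p_g/p_d = 10/(10/3) = 3.
So (d − 2)/(g − 1) = 3, i.e. (d − 2) = 3·(g − 1).
Rewrite the budget in excess-of-subsistence terms: 10·(g − 1) + (10/3)·(d − 2) = 170/3 − 10·1 − (10/3)·2 = 40.
Substituting, 20·(g − 1) = 40, so g − 1 = 2 and g* = 3.
Then d − 2 = 3·2 = 6, so d* = 8.

g* = 3, d* = 8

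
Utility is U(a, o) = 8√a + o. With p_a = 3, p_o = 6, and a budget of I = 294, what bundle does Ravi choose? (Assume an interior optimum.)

a* = 64, o* = 17

MU_a = 8/(2√a), MU_o = 1.
MRS = 8/(2√a) ÷ 1.
Tangency: set MRS = p_a/p_o = 3/6 = 0.5.
MRS depends only on a: 4/√a = 0.5 ⇒ √a = 4/0.5 = 8 ⇒ a* = 64.
From the budget, 6·o = 294 − 3·64 = 102, so o* = 17.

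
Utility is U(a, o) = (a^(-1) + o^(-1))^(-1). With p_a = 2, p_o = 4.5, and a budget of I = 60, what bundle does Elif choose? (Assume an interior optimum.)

a* = 12, o* = 8

For CES with ρ = -1, MRS = (o/a)^2.
Tangency: set MRS = p_a/p_o = 2/4.5 = 4/9.
So (o/a)^2 = 4/9; taking the square root, o/a = 2/3, i.e. o = (2/3)·a.
Substitute into the budget 2·a + 4.5·o = 60: 5·a = 60, so a* = 12 and o* = (2/3)·12 = 8.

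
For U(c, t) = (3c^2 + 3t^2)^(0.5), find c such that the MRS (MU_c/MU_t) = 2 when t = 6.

c = 12

For CES with ρ = 2, MRS = (t/c)^(-1).
Setting (6/c)^(-1) = 2 gives 6/c = 0.5 and c = 12.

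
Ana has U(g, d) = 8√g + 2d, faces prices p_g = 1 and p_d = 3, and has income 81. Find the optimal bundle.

MU_g = 8/(2√g), MU_d = 2.
MRS = 8/(2√g) ÷ 2.
Tangency: set MRS = p_g/p_d = 1/3.
MRS depends only on g: 2/√g = 1/3 ⇒ √g = 2/(1/3) = 6 ⇒ g* = 36.
From the budget, 3·d = 81 − 1·36 = 45, so d* = 15.

g* = 36, d* = 15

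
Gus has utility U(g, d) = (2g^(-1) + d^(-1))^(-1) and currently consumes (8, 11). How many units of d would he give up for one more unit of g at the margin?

For CES with ρ = -1, MRS = (2/1)·(d/g)^2.
At (8, 11): MRS = 121/32.
That is, one extra unit of g is worth 121/32 units of d at the margin.

MRS = 121/32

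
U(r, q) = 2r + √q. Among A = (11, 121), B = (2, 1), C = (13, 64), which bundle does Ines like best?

Bundle C

Evaluate utility at each bundle:
U(A) = 33.000.
U(B) = 5.000.
U(C) = 34.000.
Highest utility is C, so C ≻ A ≻ B.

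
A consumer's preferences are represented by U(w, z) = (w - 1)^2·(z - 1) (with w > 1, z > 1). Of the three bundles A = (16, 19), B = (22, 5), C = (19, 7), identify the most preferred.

Bundle A

Evaluate utility at each bundle:
U(A) = 4050.
U(B) = 1764.
U(C) = 1944.
Highest utility is A, so A ≻ C ≻ B.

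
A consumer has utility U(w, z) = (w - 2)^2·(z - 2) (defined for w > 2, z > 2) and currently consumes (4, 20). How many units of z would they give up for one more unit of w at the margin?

MRS = 18

MU_w = 2·(w−2)·(z−2), MU_z = (w−2)^2.
MRS = (2/1)·(z−2)/(w−2).
At (4, 20): MRS = 18.
The indifference curve has slope −18 at this bundle.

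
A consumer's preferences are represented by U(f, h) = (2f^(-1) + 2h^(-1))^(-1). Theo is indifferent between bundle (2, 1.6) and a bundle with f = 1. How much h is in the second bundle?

U depends on (f, h) only through S = 2f^(-1) + 2h^(-1), so equal utility means equal S. At (2, 1.6): S = 2.25.
With f = 1: 2·1^(-1) = 2, so 2h^(-1) = 2.25 − 2 = 0.25, i.e. h^(-1) = 0.125.
Hence h = 1/0.125 = 8.
Check: U(1, 8) = 0.4444.

h = 8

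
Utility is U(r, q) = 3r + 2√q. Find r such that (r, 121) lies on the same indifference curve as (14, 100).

U(14, 100) = 62.
Set U(r, 121) = 62 and solve.
With q = 121: √121 = 11, so 3r = 62 − 2·11 = 40 and r = 40/3.
Check: U(40/3, 121) = 62.

r = 40/3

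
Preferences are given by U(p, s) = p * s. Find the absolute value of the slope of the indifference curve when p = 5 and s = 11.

MU_p = s and MU_s = p.
MRS = MU_p/MU_s = s/p.
At (5, 11): MRS = 2.2.
So at (5, 11) the consumer would give up 2.2 units of s for one more unit of p.

MRS = 2.2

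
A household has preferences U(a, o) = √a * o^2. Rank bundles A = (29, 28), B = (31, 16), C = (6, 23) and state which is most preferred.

Bundle A

Evaluate utility at each bundle:
U(A) = 4221.969.
U(B) = 1425.348.
U(C) = 1295.780.
Highest utility is A, so A ≻ B ≻ C.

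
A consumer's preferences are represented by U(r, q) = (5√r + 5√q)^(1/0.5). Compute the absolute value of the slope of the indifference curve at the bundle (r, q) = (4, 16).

MRS = 2

For CES with ρ = 0.5, MRS = √(q/r).
At (4, 16): MRS = 2.
The indifference curve has slope −2 at this bundle.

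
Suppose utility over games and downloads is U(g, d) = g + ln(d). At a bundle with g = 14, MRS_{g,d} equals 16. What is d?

MU_g = 1, MU_d = 1/d.
MRS = 1 ÷ (1/d).
MRS depends only on d: d = 16 ⇒ d = 16.

d = 16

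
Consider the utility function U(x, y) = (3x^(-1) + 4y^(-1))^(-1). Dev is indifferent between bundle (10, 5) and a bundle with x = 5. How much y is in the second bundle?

y = 8

U depends on (x, y) only through S = 3x^(-1) + 4y^(-1), so equal utility means equal S. At (10, 5): S = 1.1.
With x = 5: 3·5^(-1) = 0.6, so 4y^(-1) = 1.1 − 0.6 = 0.5, i.e. y^(-1) = 0.125.
Hence y = 1/0.125 = 8.
Check: U(5, 8) = 0.9091.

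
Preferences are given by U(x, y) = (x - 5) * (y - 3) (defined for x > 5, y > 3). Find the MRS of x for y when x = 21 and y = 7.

MRS = 0.25

MU_x = (y−3), MU_y = (x−5).
MRS = (y−3)/(x−5).
At (21, 7): MRS = 0.25.
That is, one extra unit of x is worth 0.25 units of y at the margin.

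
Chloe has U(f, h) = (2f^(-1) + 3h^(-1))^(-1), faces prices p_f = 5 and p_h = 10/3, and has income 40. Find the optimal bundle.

f* = 4, h* = 6

For CES with ρ = -1, MRS = (2/3)·(h/f)^2.
Tangency: set MRS = p_f/p_h = 5/(10/3) = 1.5.
So (h/f)^2 = 2.25; taking the square root, h/f = 1.5, i.e. h = 1.5·f.
Substitute into the budget 5·f + (10/3)·h = 40: 10·f = 40, so f* = 4 and h* = 1.5·4 = 6.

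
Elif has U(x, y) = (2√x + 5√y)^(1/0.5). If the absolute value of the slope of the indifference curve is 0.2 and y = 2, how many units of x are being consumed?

For CES with ρ = 0.5, MRS = (2/5)·√(y/x).
Setting (2/5)·√(2/x) = 0.2 gives √(2/x) = 0.5, so 2/x = 0.25 and x = 8.

x = 8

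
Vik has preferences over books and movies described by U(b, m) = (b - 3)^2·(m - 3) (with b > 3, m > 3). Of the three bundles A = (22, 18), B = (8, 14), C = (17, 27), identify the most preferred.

Evaluate utility at each bundle:
U(A) = 5415.
U(B) = 275.
U(C) = 4704.
Highest utility is A, so A ≻ C ≻ B.

Bundle A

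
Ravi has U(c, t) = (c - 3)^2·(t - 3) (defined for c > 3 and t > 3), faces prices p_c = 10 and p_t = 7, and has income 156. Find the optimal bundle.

MU_c = 2·(c−3)·(t−3), MU_t = (c−3)^2.
MRS = (2/1)·(t−3)/(c−3).
Tangency: set MRS = p_c/p_t = 10/7.
So (2/1)·(t − 3)/(c − 3) = 10/7, i.e. (t − 3) = (5/7)·(c − 3).
Rewrite the budget in excess-of-subsistence terms: 10·(c − 3) + 7·(t − 3) = 156 − 10·3 − 7·3 = 105.
Substituting, 15·(c − 3) = 105, so c − 3 = 7 and c* = 10.
Then t − 3 = (5/7)·7 = 5, so t* = 8.

c* = 10, t* = 8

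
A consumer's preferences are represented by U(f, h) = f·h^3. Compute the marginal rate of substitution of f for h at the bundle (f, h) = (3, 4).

MU_f = h^3 and MU_h = 3·f·h^2.
MRS = MU_f/MU_h = (1/3)·h/f.
At (3, 4): MRS = 4/9.
The indifference curve has slope −4/9 at this bundle.

MRS = 4/9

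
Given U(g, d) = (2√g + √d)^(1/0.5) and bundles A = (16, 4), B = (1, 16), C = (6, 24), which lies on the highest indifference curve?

Evaluate utility at each bundle:
U(A) = 100.000.
U(B) = 36.000.
U(C) = 96.000.
Highest utility is A, so A ≻ C ≻ B.

Bundle A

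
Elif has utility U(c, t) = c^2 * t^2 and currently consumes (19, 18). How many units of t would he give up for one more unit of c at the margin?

MRS = 18/19

MU_c = 2·c·t^2 and MU_t = 2·c^2·t.
MRS = MU_c/MU_t = t/c.
At (19, 18): MRS = 18/19.
The indifference curve has slope −18/19 at this bundle.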